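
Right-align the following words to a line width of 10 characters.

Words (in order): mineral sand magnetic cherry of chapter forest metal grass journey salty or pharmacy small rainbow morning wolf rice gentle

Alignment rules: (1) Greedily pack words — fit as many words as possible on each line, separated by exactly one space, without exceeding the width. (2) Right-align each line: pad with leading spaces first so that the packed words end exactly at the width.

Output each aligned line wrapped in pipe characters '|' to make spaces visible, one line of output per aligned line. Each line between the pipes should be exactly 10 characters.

Answer: |   mineral|
|      sand|
|  magnetic|
| cherry of|
|   chapter|
|    forest|
|     metal|
|     grass|
|   journey|
|  salty or|
|  pharmacy|
|     small|
|   rainbow|
|   morning|
| wolf rice|
|    gentle|

Derivation:
Line 1: ['mineral'] (min_width=7, slack=3)
Line 2: ['sand'] (min_width=4, slack=6)
Line 3: ['magnetic'] (min_width=8, slack=2)
Line 4: ['cherry', 'of'] (min_width=9, slack=1)
Line 5: ['chapter'] (min_width=7, slack=3)
Line 6: ['forest'] (min_width=6, slack=4)
Line 7: ['metal'] (min_width=5, slack=5)
Line 8: ['grass'] (min_width=5, slack=5)
Line 9: ['journey'] (min_width=7, slack=3)
Line 10: ['salty', 'or'] (min_width=8, slack=2)
Line 11: ['pharmacy'] (min_width=8, slack=2)
Line 12: ['small'] (min_width=5, slack=5)
Line 13: ['rainbow'] (min_width=7, slack=3)
Line 14: ['morning'] (min_width=7, slack=3)
Line 15: ['wolf', 'rice'] (min_width=9, slack=1)
Line 16: ['gentle'] (min_width=6, slack=4)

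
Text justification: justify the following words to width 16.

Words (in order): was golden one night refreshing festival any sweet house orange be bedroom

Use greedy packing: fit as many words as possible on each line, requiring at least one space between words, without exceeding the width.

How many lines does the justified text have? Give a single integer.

Answer: 6

Derivation:
Line 1: ['was', 'golden', 'one'] (min_width=14, slack=2)
Line 2: ['night', 'refreshing'] (min_width=16, slack=0)
Line 3: ['festival', 'any'] (min_width=12, slack=4)
Line 4: ['sweet', 'house'] (min_width=11, slack=5)
Line 5: ['orange', 'be'] (min_width=9, slack=7)
Line 6: ['bedroom'] (min_width=7, slack=9)
Total lines: 6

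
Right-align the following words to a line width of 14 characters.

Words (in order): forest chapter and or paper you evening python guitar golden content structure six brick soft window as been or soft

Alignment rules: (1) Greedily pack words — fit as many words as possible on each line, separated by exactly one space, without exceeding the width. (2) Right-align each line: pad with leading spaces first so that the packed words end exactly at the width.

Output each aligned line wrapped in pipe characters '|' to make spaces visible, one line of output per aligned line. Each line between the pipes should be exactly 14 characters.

Answer: |forest chapter|
|  and or paper|
|   you evening|
| python guitar|
|golden content|
| structure six|
|    brick soft|
|window as been|
|       or soft|

Derivation:
Line 1: ['forest', 'chapter'] (min_width=14, slack=0)
Line 2: ['and', 'or', 'paper'] (min_width=12, slack=2)
Line 3: ['you', 'evening'] (min_width=11, slack=3)
Line 4: ['python', 'guitar'] (min_width=13, slack=1)
Line 5: ['golden', 'content'] (min_width=14, slack=0)
Line 6: ['structure', 'six'] (min_width=13, slack=1)
Line 7: ['brick', 'soft'] (min_width=10, slack=4)
Line 8: ['window', 'as', 'been'] (min_width=14, slack=0)
Line 9: ['or', 'soft'] (min_width=7, slack=7)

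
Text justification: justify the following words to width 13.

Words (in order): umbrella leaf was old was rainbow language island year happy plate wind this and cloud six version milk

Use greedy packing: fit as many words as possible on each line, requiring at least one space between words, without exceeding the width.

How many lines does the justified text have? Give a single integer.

Line 1: ['umbrella', 'leaf'] (min_width=13, slack=0)
Line 2: ['was', 'old', 'was'] (min_width=11, slack=2)
Line 3: ['rainbow'] (min_width=7, slack=6)
Line 4: ['language'] (min_width=8, slack=5)
Line 5: ['island', 'year'] (min_width=11, slack=2)
Line 6: ['happy', 'plate'] (min_width=11, slack=2)
Line 7: ['wind', 'this', 'and'] (min_width=13, slack=0)
Line 8: ['cloud', 'six'] (min_width=9, slack=4)
Line 9: ['version', 'milk'] (min_width=12, slack=1)
Total lines: 9

Answer: 9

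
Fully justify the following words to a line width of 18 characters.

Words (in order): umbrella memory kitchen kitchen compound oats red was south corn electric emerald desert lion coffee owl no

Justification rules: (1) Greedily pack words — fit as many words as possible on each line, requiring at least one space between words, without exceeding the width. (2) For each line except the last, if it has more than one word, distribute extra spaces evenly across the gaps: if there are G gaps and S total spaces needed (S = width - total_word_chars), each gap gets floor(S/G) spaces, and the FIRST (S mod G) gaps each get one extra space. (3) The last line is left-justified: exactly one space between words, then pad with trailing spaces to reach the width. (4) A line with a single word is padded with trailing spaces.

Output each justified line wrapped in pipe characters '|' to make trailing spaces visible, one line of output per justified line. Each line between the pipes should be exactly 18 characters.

Line 1: ['umbrella', 'memory'] (min_width=15, slack=3)
Line 2: ['kitchen', 'kitchen'] (min_width=15, slack=3)
Line 3: ['compound', 'oats', 'red'] (min_width=17, slack=1)
Line 4: ['was', 'south', 'corn'] (min_width=14, slack=4)
Line 5: ['electric', 'emerald'] (min_width=16, slack=2)
Line 6: ['desert', 'lion', 'coffee'] (min_width=18, slack=0)
Line 7: ['owl', 'no'] (min_width=6, slack=12)

Answer: |umbrella    memory|
|kitchen    kitchen|
|compound  oats red|
|was   south   corn|
|electric   emerald|
|desert lion coffee|
|owl no            |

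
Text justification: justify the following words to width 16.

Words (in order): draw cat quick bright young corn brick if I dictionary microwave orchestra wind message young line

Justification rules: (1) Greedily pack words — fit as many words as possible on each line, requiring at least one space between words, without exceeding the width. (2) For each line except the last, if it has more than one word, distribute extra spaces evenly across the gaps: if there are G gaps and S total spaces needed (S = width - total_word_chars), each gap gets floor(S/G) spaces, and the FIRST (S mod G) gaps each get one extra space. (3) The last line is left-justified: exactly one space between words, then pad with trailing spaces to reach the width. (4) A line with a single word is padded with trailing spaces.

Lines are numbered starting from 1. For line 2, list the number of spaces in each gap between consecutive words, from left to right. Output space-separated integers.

Answer: 5

Derivation:
Line 1: ['draw', 'cat', 'quick'] (min_width=14, slack=2)
Line 2: ['bright', 'young'] (min_width=12, slack=4)
Line 3: ['corn', 'brick', 'if', 'I'] (min_width=15, slack=1)
Line 4: ['dictionary'] (min_width=10, slack=6)
Line 5: ['microwave'] (min_width=9, slack=7)
Line 6: ['orchestra', 'wind'] (min_width=14, slack=2)
Line 7: ['message', 'young'] (min_width=13, slack=3)
Line 8: ['line'] (min_width=4, slack=12)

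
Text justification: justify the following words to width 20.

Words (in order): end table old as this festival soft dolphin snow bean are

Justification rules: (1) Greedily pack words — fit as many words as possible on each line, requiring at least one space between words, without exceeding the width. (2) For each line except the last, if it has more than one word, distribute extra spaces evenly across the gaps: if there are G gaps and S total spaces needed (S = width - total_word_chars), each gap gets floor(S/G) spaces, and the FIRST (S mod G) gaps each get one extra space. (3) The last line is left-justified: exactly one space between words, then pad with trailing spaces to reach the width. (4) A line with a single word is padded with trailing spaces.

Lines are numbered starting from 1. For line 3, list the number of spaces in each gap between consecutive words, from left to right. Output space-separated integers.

Answer: 3 2

Derivation:
Line 1: ['end', 'table', 'old', 'as'] (min_width=16, slack=4)
Line 2: ['this', 'festival', 'soft'] (min_width=18, slack=2)
Line 3: ['dolphin', 'snow', 'bean'] (min_width=17, slack=3)
Line 4: ['are'] (min_width=3, slack=17)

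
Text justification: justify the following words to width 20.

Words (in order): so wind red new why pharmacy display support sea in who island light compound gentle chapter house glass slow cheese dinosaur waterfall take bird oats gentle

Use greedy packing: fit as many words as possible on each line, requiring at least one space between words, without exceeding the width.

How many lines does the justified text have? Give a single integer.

Line 1: ['so', 'wind', 'red', 'new', 'why'] (min_width=19, slack=1)
Line 2: ['pharmacy', 'display'] (min_width=16, slack=4)
Line 3: ['support', 'sea', 'in', 'who'] (min_width=18, slack=2)
Line 4: ['island', 'light'] (min_width=12, slack=8)
Line 5: ['compound', 'gentle'] (min_width=15, slack=5)
Line 6: ['chapter', 'house', 'glass'] (min_width=19, slack=1)
Line 7: ['slow', 'cheese', 'dinosaur'] (min_width=20, slack=0)
Line 8: ['waterfall', 'take', 'bird'] (min_width=19, slack=1)
Line 9: ['oats', 'gentle'] (min_width=11, slack=9)
Total lines: 9

Answer: 9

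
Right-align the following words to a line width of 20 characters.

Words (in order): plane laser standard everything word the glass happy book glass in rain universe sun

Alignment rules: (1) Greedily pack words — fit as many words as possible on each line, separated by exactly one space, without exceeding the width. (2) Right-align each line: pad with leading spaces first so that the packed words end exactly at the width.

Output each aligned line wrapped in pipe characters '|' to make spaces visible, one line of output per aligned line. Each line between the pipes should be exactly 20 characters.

Line 1: ['plane', 'laser', 'standard'] (min_width=20, slack=0)
Line 2: ['everything', 'word', 'the'] (min_width=19, slack=1)
Line 3: ['glass', 'happy', 'book'] (min_width=16, slack=4)
Line 4: ['glass', 'in', 'rain'] (min_width=13, slack=7)
Line 5: ['universe', 'sun'] (min_width=12, slack=8)

Answer: |plane laser standard|
| everything word the|
|    glass happy book|
|       glass in rain|
|        universe sun|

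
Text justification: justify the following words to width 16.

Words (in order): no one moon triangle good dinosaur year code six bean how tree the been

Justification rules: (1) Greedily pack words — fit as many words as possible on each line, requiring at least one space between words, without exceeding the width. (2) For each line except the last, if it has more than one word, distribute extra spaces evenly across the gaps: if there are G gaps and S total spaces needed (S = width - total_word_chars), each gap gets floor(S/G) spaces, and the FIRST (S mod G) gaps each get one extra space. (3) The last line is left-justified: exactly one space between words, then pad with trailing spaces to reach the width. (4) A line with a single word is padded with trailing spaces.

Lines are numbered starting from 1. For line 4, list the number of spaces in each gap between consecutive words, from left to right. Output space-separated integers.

Answer: 3 2

Derivation:
Line 1: ['no', 'one', 'moon'] (min_width=11, slack=5)
Line 2: ['triangle', 'good'] (min_width=13, slack=3)
Line 3: ['dinosaur', 'year'] (min_width=13, slack=3)
Line 4: ['code', 'six', 'bean'] (min_width=13, slack=3)
Line 5: ['how', 'tree', 'the'] (min_width=12, slack=4)
Line 6: ['been'] (min_width=4, slack=12)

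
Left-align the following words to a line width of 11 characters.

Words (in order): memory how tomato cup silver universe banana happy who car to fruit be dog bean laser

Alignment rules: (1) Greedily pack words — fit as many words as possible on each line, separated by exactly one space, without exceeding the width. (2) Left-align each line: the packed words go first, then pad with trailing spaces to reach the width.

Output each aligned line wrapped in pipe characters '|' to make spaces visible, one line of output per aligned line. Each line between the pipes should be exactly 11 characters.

Line 1: ['memory', 'how'] (min_width=10, slack=1)
Line 2: ['tomato', 'cup'] (min_width=10, slack=1)
Line 3: ['silver'] (min_width=6, slack=5)
Line 4: ['universe'] (min_width=8, slack=3)
Line 5: ['banana'] (min_width=6, slack=5)
Line 6: ['happy', 'who'] (min_width=9, slack=2)
Line 7: ['car', 'to'] (min_width=6, slack=5)
Line 8: ['fruit', 'be'] (min_width=8, slack=3)
Line 9: ['dog', 'bean'] (min_width=8, slack=3)
Line 10: ['laser'] (min_width=5, slack=6)

Answer: |memory how |
|tomato cup |
|silver     |
|universe   |
|banana     |
|happy who  |
|car to     |
|fruit be   |
|dog bean   |
|laser      |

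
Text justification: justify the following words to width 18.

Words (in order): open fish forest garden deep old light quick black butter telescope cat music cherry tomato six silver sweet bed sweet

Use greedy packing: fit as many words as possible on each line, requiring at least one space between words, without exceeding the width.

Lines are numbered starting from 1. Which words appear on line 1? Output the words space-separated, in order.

Line 1: ['open', 'fish', 'forest'] (min_width=16, slack=2)
Line 2: ['garden', 'deep', 'old'] (min_width=15, slack=3)
Line 3: ['light', 'quick', 'black'] (min_width=17, slack=1)
Line 4: ['butter', 'telescope'] (min_width=16, slack=2)
Line 5: ['cat', 'music', 'cherry'] (min_width=16, slack=2)
Line 6: ['tomato', 'six', 'silver'] (min_width=17, slack=1)
Line 7: ['sweet', 'bed', 'sweet'] (min_width=15, slack=3)

Answer: open fish forest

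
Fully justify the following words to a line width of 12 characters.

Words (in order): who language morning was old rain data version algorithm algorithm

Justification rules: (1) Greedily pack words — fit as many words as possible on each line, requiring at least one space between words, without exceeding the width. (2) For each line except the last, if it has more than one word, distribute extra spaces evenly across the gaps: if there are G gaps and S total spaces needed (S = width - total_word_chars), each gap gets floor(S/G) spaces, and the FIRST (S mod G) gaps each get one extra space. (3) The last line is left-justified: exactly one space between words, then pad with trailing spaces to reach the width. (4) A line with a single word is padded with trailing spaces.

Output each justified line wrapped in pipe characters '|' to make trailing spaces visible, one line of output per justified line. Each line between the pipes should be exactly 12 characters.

Answer: |who language|
|morning  was|
|old     rain|
|data version|
|algorithm   |
|algorithm   |

Derivation:
Line 1: ['who', 'language'] (min_width=12, slack=0)
Line 2: ['morning', 'was'] (min_width=11, slack=1)
Line 3: ['old', 'rain'] (min_width=8, slack=4)
Line 4: ['data', 'version'] (min_width=12, slack=0)
Line 5: ['algorithm'] (min_width=9, slack=3)
Line 6: ['algorithm'] (min_width=9, slack=3)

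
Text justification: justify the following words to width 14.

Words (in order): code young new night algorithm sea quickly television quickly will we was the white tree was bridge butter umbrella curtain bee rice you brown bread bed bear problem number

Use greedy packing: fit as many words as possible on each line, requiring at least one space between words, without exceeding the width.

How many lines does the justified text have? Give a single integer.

Line 1: ['code', 'young', 'new'] (min_width=14, slack=0)
Line 2: ['night'] (min_width=5, slack=9)
Line 3: ['algorithm', 'sea'] (min_width=13, slack=1)
Line 4: ['quickly'] (min_width=7, slack=7)
Line 5: ['television'] (min_width=10, slack=4)
Line 6: ['quickly', 'will'] (min_width=12, slack=2)
Line 7: ['we', 'was', 'the'] (min_width=10, slack=4)
Line 8: ['white', 'tree', 'was'] (min_width=14, slack=0)
Line 9: ['bridge', 'butter'] (min_width=13, slack=1)
Line 10: ['umbrella'] (min_width=8, slack=6)
Line 11: ['curtain', 'bee'] (min_width=11, slack=3)
Line 12: ['rice', 'you', 'brown'] (min_width=14, slack=0)
Line 13: ['bread', 'bed', 'bear'] (min_width=14, slack=0)
Line 14: ['problem', 'number'] (min_width=14, slack=0)
Total lines: 14

Answer: 14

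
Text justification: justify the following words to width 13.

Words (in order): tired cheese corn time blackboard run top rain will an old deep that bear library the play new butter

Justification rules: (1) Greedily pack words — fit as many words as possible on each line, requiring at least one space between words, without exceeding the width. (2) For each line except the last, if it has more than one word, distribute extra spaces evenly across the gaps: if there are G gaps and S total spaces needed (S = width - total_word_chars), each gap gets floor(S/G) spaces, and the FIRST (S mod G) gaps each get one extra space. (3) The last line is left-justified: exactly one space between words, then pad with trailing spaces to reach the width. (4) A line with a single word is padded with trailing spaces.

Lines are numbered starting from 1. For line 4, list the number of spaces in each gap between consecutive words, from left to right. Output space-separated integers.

Line 1: ['tired', 'cheese'] (min_width=12, slack=1)
Line 2: ['corn', 'time'] (min_width=9, slack=4)
Line 3: ['blackboard'] (min_width=10, slack=3)
Line 4: ['run', 'top', 'rain'] (min_width=12, slack=1)
Line 5: ['will', 'an', 'old'] (min_width=11, slack=2)
Line 6: ['deep', 'that'] (min_width=9, slack=4)
Line 7: ['bear', 'library'] (min_width=12, slack=1)
Line 8: ['the', 'play', 'new'] (min_width=12, slack=1)
Line 9: ['butter'] (min_width=6, slack=7)

Answer: 2 1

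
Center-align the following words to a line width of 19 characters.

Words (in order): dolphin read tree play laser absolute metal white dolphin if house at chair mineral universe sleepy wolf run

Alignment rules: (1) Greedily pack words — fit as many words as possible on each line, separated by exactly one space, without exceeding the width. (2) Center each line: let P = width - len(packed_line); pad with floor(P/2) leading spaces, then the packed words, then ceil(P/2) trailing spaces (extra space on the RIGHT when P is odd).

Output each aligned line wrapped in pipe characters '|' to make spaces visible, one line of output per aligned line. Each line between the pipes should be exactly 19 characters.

Line 1: ['dolphin', 'read', 'tree'] (min_width=17, slack=2)
Line 2: ['play', 'laser', 'absolute'] (min_width=19, slack=0)
Line 3: ['metal', 'white', 'dolphin'] (min_width=19, slack=0)
Line 4: ['if', 'house', 'at', 'chair'] (min_width=17, slack=2)
Line 5: ['mineral', 'universe'] (min_width=16, slack=3)
Line 6: ['sleepy', 'wolf', 'run'] (min_width=15, slack=4)

Answer: | dolphin read tree |
|play laser absolute|
|metal white dolphin|
| if house at chair |
| mineral universe  |
|  sleepy wolf run  |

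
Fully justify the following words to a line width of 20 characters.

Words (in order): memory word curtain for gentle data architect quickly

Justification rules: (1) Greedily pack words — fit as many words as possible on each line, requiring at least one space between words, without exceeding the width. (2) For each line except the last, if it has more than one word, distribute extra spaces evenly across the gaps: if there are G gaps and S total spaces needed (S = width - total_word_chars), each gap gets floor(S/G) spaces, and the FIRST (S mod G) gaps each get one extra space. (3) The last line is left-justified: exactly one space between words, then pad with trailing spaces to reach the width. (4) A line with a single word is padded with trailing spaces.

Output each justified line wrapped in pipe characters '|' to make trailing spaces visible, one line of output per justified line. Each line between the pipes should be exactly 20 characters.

Line 1: ['memory', 'word', 'curtain'] (min_width=19, slack=1)
Line 2: ['for', 'gentle', 'data'] (min_width=15, slack=5)
Line 3: ['architect', 'quickly'] (min_width=17, slack=3)

Answer: |memory  word curtain|
|for    gentle   data|
|architect quickly   |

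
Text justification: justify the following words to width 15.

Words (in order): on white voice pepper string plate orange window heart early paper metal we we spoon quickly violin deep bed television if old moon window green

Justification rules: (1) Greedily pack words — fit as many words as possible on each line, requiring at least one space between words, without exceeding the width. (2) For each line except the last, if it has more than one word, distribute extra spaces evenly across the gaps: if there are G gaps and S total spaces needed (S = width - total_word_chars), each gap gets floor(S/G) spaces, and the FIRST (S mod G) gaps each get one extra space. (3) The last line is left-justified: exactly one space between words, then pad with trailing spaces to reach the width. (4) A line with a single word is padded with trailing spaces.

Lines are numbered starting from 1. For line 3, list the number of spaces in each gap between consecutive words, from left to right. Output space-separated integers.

Answer: 4

Derivation:
Line 1: ['on', 'white', 'voice'] (min_width=14, slack=1)
Line 2: ['pepper', 'string'] (min_width=13, slack=2)
Line 3: ['plate', 'orange'] (min_width=12, slack=3)
Line 4: ['window', 'heart'] (min_width=12, slack=3)
Line 5: ['early', 'paper'] (min_width=11, slack=4)
Line 6: ['metal', 'we', 'we'] (min_width=11, slack=4)
Line 7: ['spoon', 'quickly'] (min_width=13, slack=2)
Line 8: ['violin', 'deep', 'bed'] (min_width=15, slack=0)
Line 9: ['television', 'if'] (min_width=13, slack=2)
Line 10: ['old', 'moon', 'window'] (min_width=15, slack=0)
Line 11: ['green'] (min_width=5, slack=10)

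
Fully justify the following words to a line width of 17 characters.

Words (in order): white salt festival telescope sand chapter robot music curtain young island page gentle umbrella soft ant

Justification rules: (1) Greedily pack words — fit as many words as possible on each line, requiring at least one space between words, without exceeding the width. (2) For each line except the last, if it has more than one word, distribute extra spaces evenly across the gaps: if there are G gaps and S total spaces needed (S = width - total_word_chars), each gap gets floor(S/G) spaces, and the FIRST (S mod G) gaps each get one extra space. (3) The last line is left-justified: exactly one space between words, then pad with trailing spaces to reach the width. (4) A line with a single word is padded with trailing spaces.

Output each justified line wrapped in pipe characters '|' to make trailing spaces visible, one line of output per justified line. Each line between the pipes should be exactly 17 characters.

Answer: |white        salt|
|festival         |
|telescope    sand|
|chapter     robot|
|music     curtain|
|young island page|
|gentle   umbrella|
|soft ant         |

Derivation:
Line 1: ['white', 'salt'] (min_width=10, slack=7)
Line 2: ['festival'] (min_width=8, slack=9)
Line 3: ['telescope', 'sand'] (min_width=14, slack=3)
Line 4: ['chapter', 'robot'] (min_width=13, slack=4)
Line 5: ['music', 'curtain'] (min_width=13, slack=4)
Line 6: ['young', 'island', 'page'] (min_width=17, slack=0)
Line 7: ['gentle', 'umbrella'] (min_width=15, slack=2)
Line 8: ['soft', 'ant'] (min_width=8, slack=9)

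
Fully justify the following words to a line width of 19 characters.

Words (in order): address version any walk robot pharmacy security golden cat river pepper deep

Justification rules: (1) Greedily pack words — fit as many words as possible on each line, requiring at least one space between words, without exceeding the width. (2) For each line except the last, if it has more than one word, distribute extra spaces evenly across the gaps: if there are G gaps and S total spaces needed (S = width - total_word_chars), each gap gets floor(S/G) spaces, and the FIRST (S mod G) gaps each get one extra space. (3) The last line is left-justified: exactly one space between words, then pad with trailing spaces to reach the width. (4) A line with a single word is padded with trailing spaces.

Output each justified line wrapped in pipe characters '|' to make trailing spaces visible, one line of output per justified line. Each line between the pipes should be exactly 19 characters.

Line 1: ['address', 'version', 'any'] (min_width=19, slack=0)
Line 2: ['walk', 'robot', 'pharmacy'] (min_width=19, slack=0)
Line 3: ['security', 'golden', 'cat'] (min_width=19, slack=0)
Line 4: ['river', 'pepper', 'deep'] (min_width=17, slack=2)

Answer: |address version any|
|walk robot pharmacy|
|security golden cat|
|river pepper deep  |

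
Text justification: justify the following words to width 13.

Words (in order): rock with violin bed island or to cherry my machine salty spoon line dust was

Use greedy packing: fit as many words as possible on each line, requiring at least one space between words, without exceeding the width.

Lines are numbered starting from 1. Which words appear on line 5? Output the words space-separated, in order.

Line 1: ['rock', 'with'] (min_width=9, slack=4)
Line 2: ['violin', 'bed'] (min_width=10, slack=3)
Line 3: ['island', 'or', 'to'] (min_width=12, slack=1)
Line 4: ['cherry', 'my'] (min_width=9, slack=4)
Line 5: ['machine', 'salty'] (min_width=13, slack=0)
Line 6: ['spoon', 'line'] (min_width=10, slack=3)
Line 7: ['dust', 'was'] (min_width=8, slack=5)

Answer: machine salty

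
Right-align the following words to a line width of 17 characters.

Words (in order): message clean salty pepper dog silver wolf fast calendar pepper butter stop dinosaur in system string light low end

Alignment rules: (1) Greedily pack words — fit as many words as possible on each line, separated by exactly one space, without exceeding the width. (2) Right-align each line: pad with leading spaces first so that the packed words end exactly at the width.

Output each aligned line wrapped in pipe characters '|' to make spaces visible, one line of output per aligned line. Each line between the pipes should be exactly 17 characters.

Line 1: ['message', 'clean'] (min_width=13, slack=4)
Line 2: ['salty', 'pepper', 'dog'] (min_width=16, slack=1)
Line 3: ['silver', 'wolf', 'fast'] (min_width=16, slack=1)
Line 4: ['calendar', 'pepper'] (min_width=15, slack=2)
Line 5: ['butter', 'stop'] (min_width=11, slack=6)
Line 6: ['dinosaur', 'in'] (min_width=11, slack=6)
Line 7: ['system', 'string'] (min_width=13, slack=4)
Line 8: ['light', 'low', 'end'] (min_width=13, slack=4)

Answer: |    message clean|
| salty pepper dog|
| silver wolf fast|
|  calendar pepper|
|      butter stop|
|      dinosaur in|
|    system string|
|    light low end|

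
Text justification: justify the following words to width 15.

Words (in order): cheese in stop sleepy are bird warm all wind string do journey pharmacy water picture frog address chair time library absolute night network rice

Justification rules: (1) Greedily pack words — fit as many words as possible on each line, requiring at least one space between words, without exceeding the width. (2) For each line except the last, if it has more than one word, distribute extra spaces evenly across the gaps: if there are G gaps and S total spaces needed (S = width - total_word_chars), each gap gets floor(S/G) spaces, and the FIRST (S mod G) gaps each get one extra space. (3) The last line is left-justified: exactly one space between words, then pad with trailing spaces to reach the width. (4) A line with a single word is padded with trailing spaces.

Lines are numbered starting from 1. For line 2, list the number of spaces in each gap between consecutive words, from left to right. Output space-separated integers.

Line 1: ['cheese', 'in', 'stop'] (min_width=14, slack=1)
Line 2: ['sleepy', 'are', 'bird'] (min_width=15, slack=0)
Line 3: ['warm', 'all', 'wind'] (min_width=13, slack=2)
Line 4: ['string', 'do'] (min_width=9, slack=6)
Line 5: ['journey'] (min_width=7, slack=8)
Line 6: ['pharmacy', 'water'] (min_width=14, slack=1)
Line 7: ['picture', 'frog'] (min_width=12, slack=3)
Line 8: ['address', 'chair'] (min_width=13, slack=2)
Line 9: ['time', 'library'] (min_width=12, slack=3)
Line 10: ['absolute', 'night'] (min_width=14, slack=1)
Line 11: ['network', 'rice'] (min_width=12, slack=3)

Answer: 1 1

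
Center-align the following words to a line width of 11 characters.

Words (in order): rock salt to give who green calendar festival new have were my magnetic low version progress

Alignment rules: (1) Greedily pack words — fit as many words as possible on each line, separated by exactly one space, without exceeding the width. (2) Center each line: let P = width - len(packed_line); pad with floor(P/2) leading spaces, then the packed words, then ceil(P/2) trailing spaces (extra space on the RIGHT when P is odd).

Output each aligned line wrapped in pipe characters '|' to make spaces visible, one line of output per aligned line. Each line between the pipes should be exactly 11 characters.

Line 1: ['rock', 'salt'] (min_width=9, slack=2)
Line 2: ['to', 'give', 'who'] (min_width=11, slack=0)
Line 3: ['green'] (min_width=5, slack=6)
Line 4: ['calendar'] (min_width=8, slack=3)
Line 5: ['festival'] (min_width=8, slack=3)
Line 6: ['new', 'have'] (min_width=8, slack=3)
Line 7: ['were', 'my'] (min_width=7, slack=4)
Line 8: ['magnetic'] (min_width=8, slack=3)
Line 9: ['low', 'version'] (min_width=11, slack=0)
Line 10: ['progress'] (min_width=8, slack=3)

Answer: | rock salt |
|to give who|
|   green   |
| calendar  |
| festival  |
| new have  |
|  were my  |
| magnetic  |
|low version|
| progress  |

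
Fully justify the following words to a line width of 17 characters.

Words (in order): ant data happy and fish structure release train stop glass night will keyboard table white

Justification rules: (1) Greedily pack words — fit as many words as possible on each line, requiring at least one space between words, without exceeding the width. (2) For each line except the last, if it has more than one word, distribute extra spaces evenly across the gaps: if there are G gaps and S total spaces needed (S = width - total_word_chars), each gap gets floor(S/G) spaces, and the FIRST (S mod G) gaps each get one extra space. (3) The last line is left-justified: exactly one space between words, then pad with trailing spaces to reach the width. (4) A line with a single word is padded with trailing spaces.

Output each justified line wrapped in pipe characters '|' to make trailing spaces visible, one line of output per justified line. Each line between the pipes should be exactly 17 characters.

Line 1: ['ant', 'data', 'happy'] (min_width=14, slack=3)
Line 2: ['and', 'fish'] (min_width=8, slack=9)
Line 3: ['structure', 'release'] (min_width=17, slack=0)
Line 4: ['train', 'stop', 'glass'] (min_width=16, slack=1)
Line 5: ['night', 'will'] (min_width=10, slack=7)
Line 6: ['keyboard', 'table'] (min_width=14, slack=3)
Line 7: ['white'] (min_width=5, slack=12)

Answer: |ant   data  happy|
|and          fish|
|structure release|
|train  stop glass|
|night        will|
|keyboard    table|
|white            |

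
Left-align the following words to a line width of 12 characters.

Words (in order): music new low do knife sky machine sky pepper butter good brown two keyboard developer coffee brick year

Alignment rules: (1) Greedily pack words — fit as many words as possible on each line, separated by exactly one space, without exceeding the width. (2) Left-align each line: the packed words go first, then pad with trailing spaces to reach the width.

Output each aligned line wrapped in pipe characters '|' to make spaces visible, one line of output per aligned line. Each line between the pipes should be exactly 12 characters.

Line 1: ['music', 'new'] (min_width=9, slack=3)
Line 2: ['low', 'do', 'knife'] (min_width=12, slack=0)
Line 3: ['sky', 'machine'] (min_width=11, slack=1)
Line 4: ['sky', 'pepper'] (min_width=10, slack=2)
Line 5: ['butter', 'good'] (min_width=11, slack=1)
Line 6: ['brown', 'two'] (min_width=9, slack=3)
Line 7: ['keyboard'] (min_width=8, slack=4)
Line 8: ['developer'] (min_width=9, slack=3)
Line 9: ['coffee', 'brick'] (min_width=12, slack=0)
Line 10: ['year'] (min_width=4, slack=8)

Answer: |music new   |
|low do knife|
|sky machine |
|sky pepper  |
|butter good |
|brown two   |
|keyboard    |
|developer   |
|coffee brick|
|year        |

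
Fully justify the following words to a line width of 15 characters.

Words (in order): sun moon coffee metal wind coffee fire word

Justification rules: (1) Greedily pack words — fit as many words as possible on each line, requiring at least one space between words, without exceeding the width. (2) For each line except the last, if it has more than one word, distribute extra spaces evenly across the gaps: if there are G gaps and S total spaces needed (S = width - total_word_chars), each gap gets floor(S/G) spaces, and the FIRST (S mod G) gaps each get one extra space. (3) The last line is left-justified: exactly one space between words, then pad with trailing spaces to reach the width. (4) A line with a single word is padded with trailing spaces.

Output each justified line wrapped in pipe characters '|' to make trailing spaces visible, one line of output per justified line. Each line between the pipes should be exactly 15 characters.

Line 1: ['sun', 'moon', 'coffee'] (min_width=15, slack=0)
Line 2: ['metal', 'wind'] (min_width=10, slack=5)
Line 3: ['coffee', 'fire'] (min_width=11, slack=4)
Line 4: ['word'] (min_width=4, slack=11)

Answer: |sun moon coffee|
|metal      wind|
|coffee     fire|
|word           |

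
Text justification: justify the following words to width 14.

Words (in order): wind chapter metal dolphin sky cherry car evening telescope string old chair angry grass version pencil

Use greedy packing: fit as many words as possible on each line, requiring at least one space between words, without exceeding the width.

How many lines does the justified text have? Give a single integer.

Answer: 9

Derivation:
Line 1: ['wind', 'chapter'] (min_width=12, slack=2)
Line 2: ['metal', 'dolphin'] (min_width=13, slack=1)
Line 3: ['sky', 'cherry', 'car'] (min_width=14, slack=0)
Line 4: ['evening'] (min_width=7, slack=7)
Line 5: ['telescope'] (min_width=9, slack=5)
Line 6: ['string', 'old'] (min_width=10, slack=4)
Line 7: ['chair', 'angry'] (min_width=11, slack=3)
Line 8: ['grass', 'version'] (min_width=13, slack=1)
Line 9: ['pencil'] (min_width=6, slack=8)
Total lines: 9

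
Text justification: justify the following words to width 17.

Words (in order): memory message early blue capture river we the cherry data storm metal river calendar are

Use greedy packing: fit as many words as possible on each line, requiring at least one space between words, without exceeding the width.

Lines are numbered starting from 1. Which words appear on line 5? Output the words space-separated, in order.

Answer: storm metal river

Derivation:
Line 1: ['memory', 'message'] (min_width=14, slack=3)
Line 2: ['early', 'blue'] (min_width=10, slack=7)
Line 3: ['capture', 'river', 'we'] (min_width=16, slack=1)
Line 4: ['the', 'cherry', 'data'] (min_width=15, slack=2)
Line 5: ['storm', 'metal', 'river'] (min_width=17, slack=0)
Line 6: ['calendar', 'are'] (min_width=12, slack=5)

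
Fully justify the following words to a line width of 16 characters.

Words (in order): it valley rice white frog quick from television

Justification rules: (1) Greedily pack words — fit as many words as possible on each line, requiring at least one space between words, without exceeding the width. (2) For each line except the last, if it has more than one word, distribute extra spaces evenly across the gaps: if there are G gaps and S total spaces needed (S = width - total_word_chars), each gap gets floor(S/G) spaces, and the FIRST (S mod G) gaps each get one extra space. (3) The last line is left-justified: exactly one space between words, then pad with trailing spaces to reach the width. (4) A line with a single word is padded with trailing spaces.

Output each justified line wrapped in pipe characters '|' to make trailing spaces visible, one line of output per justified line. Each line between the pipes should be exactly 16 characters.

Answer: |it  valley  rice|
|white frog quick|
|from television |

Derivation:
Line 1: ['it', 'valley', 'rice'] (min_width=14, slack=2)
Line 2: ['white', 'frog', 'quick'] (min_width=16, slack=0)
Line 3: ['from', 'television'] (min_width=15, slack=1)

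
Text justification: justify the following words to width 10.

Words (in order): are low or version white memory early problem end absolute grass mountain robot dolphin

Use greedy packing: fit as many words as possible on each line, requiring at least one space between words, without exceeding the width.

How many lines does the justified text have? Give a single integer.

Line 1: ['are', 'low', 'or'] (min_width=10, slack=0)
Line 2: ['version'] (min_width=7, slack=3)
Line 3: ['white'] (min_width=5, slack=5)
Line 4: ['memory'] (min_width=6, slack=4)
Line 5: ['early'] (min_width=5, slack=5)
Line 6: ['problem'] (min_width=7, slack=3)
Line 7: ['end'] (min_width=3, slack=7)
Line 8: ['absolute'] (min_width=8, slack=2)
Line 9: ['grass'] (min_width=5, slack=5)
Line 10: ['mountain'] (min_width=8, slack=2)
Line 11: ['robot'] (min_width=5, slack=5)
Line 12: ['dolphin'] (min_width=7, slack=3)
Total lines: 12

Answer: 12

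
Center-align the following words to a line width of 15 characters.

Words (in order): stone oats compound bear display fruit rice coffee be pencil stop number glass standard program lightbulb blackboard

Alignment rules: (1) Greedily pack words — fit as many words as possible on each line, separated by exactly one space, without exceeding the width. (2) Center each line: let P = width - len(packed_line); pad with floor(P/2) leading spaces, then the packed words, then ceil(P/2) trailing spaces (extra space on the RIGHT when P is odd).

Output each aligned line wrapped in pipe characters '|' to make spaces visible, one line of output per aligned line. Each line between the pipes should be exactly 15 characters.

Line 1: ['stone', 'oats'] (min_width=10, slack=5)
Line 2: ['compound', 'bear'] (min_width=13, slack=2)
Line 3: ['display', 'fruit'] (min_width=13, slack=2)
Line 4: ['rice', 'coffee', 'be'] (min_width=14, slack=1)
Line 5: ['pencil', 'stop'] (min_width=11, slack=4)
Line 6: ['number', 'glass'] (min_width=12, slack=3)
Line 7: ['standard'] (min_width=8, slack=7)
Line 8: ['program'] (min_width=7, slack=8)
Line 9: ['lightbulb'] (min_width=9, slack=6)
Line 10: ['blackboard'] (min_width=10, slack=5)

Answer: |  stone oats   |
| compound bear |
| display fruit |
|rice coffee be |
|  pencil stop  |
| number glass  |
|   standard    |
|    program    |
|   lightbulb   |
|  blackboard   |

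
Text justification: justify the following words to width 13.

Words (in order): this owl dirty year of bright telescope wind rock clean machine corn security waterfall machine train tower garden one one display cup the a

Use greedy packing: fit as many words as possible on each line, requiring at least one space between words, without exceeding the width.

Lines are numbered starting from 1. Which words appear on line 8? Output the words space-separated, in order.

Answer: waterfall

Derivation:
Line 1: ['this', 'owl'] (min_width=8, slack=5)
Line 2: ['dirty', 'year', 'of'] (min_width=13, slack=0)
Line 3: ['bright'] (min_width=6, slack=7)
Line 4: ['telescope'] (min_width=9, slack=4)
Line 5: ['wind', 'rock'] (min_width=9, slack=4)
Line 6: ['clean', 'machine'] (min_width=13, slack=0)
Line 7: ['corn', 'security'] (min_width=13, slack=0)
Line 8: ['waterfall'] (min_width=9, slack=4)
Line 9: ['machine', 'train'] (min_width=13, slack=0)
Line 10: ['tower', 'garden'] (min_width=12, slack=1)
Line 11: ['one', 'one'] (min_width=7, slack=6)
Line 12: ['display', 'cup'] (min_width=11, slack=2)
Line 13: ['the', 'a'] (min_width=5, slack=8)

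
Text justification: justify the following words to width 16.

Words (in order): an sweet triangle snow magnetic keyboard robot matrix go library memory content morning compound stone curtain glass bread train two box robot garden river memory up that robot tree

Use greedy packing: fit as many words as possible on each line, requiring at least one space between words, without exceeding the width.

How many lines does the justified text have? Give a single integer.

Line 1: ['an', 'sweet'] (min_width=8, slack=8)
Line 2: ['triangle', 'snow'] (min_width=13, slack=3)
Line 3: ['magnetic'] (min_width=8, slack=8)
Line 4: ['keyboard', 'robot'] (min_width=14, slack=2)
Line 5: ['matrix', 'go'] (min_width=9, slack=7)
Line 6: ['library', 'memory'] (min_width=14, slack=2)
Line 7: ['content', 'morning'] (min_width=15, slack=1)
Line 8: ['compound', 'stone'] (min_width=14, slack=2)
Line 9: ['curtain', 'glass'] (min_width=13, slack=3)
Line 10: ['bread', 'train', 'two'] (min_width=15, slack=1)
Line 11: ['box', 'robot', 'garden'] (min_width=16, slack=0)
Line 12: ['river', 'memory', 'up'] (min_width=15, slack=1)
Line 13: ['that', 'robot', 'tree'] (min_width=15, slack=1)
Total lines: 13

Answer: 13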